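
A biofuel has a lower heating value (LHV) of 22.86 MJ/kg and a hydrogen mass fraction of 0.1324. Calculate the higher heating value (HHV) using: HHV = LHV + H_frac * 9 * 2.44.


HHV = LHV + H_frac * 9 * 2.44
= 22.86 + 0.1324 * 9 * 2.44
= 25.7675 MJ/kg

25.7675 MJ/kg


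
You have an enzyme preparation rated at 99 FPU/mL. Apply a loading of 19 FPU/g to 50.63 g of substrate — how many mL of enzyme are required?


V = dosage * m_sub / activity
V = 19 * 50.63 / 99
V = 9.7169 mL

9.7169 mL


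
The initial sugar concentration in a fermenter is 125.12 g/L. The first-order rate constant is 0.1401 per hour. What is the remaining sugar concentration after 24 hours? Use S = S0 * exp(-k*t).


S = S0 * exp(-k * t)
S = 125.12 * exp(-0.1401 * 24)
S = 4.3357 g/L

4.3357 g/L


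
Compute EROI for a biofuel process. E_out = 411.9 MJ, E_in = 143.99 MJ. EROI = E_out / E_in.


EROI = E_out / E_in
= 411.9 / 143.99
= 2.8606

2.8606


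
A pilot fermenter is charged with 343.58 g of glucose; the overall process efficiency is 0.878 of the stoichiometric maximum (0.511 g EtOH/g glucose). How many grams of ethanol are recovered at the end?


Actual ethanol: m = 0.511 * 343.58 * 0.878
m = 154.1499 g

154.1499 g


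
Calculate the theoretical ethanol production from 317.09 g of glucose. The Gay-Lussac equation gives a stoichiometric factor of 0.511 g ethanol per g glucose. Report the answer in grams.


Theoretical ethanol yield: m_EtOH = 0.511 * m_glucose
m_EtOH = 0.511 * 317.09 = 162.0330 g

162.0330 g


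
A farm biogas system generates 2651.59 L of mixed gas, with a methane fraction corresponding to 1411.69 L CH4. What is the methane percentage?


CH4% = V_CH4 / V_total * 100
= 1411.69 / 2651.59 * 100
= 53.2394%

53.2394%


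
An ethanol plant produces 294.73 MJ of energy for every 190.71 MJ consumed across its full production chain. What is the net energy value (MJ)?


NEV = E_out - E_in
= 294.73 - 190.71
= 104.0200 MJ

104.0200 MJ


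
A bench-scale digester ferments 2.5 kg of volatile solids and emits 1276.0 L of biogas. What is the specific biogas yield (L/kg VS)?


Y = V / VS
= 1276.0 / 2.5
= 510.4000 L/kg VS

510.4000 L/kg VS


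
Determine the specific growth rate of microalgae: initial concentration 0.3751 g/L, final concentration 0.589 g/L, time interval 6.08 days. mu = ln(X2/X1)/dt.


mu = ln(X2/X1) / dt
= ln(0.589/0.3751) / 6.08
= 0.0742 per day

0.0742 per day


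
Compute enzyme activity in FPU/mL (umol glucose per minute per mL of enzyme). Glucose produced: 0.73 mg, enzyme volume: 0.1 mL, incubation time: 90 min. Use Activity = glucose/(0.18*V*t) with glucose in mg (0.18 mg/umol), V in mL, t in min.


Activity = glucose_mg / (0.18 mg/umol * V_mL * t_min)
= 0.73 / (0.18 * 0.1 * 90)
= 0.4506 FPU/mL

0.4506 FPU/mL


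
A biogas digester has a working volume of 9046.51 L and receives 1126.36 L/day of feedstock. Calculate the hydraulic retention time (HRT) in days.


HRT = V / Q
= 9046.51 / 1126.36
= 8.0316 days

8.0316 days


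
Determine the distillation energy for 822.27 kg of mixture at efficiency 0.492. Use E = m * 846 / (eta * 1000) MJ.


E = m * 846 / (eta * 1000)
= 822.27 * 846 / (0.492 * 1000)
= 1413.9033 MJ

1413.9033 MJ


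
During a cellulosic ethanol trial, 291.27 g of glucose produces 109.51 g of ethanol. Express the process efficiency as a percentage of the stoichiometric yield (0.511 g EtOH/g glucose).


Fermentation efficiency = (actual / (0.511 * glucose)) * 100
= (109.51 / (0.511 * 291.27)) * 100
= 73.5762%

73.5762%


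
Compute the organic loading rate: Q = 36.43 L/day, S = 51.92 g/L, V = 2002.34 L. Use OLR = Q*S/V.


OLR = Q * S / V
= 36.43 * 51.92 / 2002.34
= 0.9446 g/L/day

0.9446 g/L/day


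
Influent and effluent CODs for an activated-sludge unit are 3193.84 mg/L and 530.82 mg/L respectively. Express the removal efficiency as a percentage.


eta = (COD_in - COD_out) / COD_in * 100
= (3193.84 - 530.82) / 3193.84 * 100
= 83.3799%

83.3799%


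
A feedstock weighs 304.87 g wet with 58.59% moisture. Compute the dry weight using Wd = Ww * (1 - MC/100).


Wd = Ww * (1 - MC/100)
= 304.87 * (1 - 58.59/100)
= 126.2467 g

126.2467 g


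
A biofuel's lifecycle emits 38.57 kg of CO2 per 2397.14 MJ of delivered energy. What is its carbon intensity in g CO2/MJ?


CI = CO2 * 1000 / E
= 38.57 * 1000 / 2397.14
= 16.0900 g CO2/MJ

16.0900 g CO2/MJ


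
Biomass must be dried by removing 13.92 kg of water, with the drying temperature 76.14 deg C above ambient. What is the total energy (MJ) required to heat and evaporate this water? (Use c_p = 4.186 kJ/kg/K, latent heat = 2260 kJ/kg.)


E = m_water * (4.186 * dT + 2260) / 1000
= 13.92 * (4.186 * 76.14 + 2260) / 1000
= 35.8958 MJ

35.8958 MJ


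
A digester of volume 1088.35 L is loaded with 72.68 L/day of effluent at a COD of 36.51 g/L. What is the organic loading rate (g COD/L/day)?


OLR = Q * S / V
= 72.68 * 36.51 / 1088.35
= 2.4381 g/L/day

2.4381 g/L/day


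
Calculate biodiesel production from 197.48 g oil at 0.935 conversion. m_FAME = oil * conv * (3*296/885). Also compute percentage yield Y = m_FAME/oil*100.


m_FAME = oil * conv * (3 * 296 / 885) = oil * conv * (888/885)
= 197.48 * 0.935 * 888 / 885
= 185.2697 g
Y = m_FAME / oil * 100 = conv * (888/885) * 100
= 0.935 * 888 / 885 * 100
= 93.82%

185.2697 g FAME; Y = 93.82%


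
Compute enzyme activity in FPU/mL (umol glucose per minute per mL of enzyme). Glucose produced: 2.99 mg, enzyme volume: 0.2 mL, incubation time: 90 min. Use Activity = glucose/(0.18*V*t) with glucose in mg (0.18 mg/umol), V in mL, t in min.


Activity = glucose_mg / (0.18 mg/umol * V_mL * t_min)
= 2.99 / (0.18 * 0.2 * 90)
= 0.9228 FPU/mL

0.9228 FPU/mL


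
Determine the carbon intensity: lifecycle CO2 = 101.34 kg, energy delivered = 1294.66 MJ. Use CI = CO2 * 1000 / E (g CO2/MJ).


CI = CO2 * 1000 / E
= 101.34 * 1000 / 1294.66
= 78.2754 g CO2/MJ

78.2754 g CO2/MJ


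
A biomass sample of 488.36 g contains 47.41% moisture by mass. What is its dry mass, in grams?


Wd = Ww * (1 - MC/100)
= 488.36 * (1 - 47.41/100)
= 256.8285 g

256.8285 g


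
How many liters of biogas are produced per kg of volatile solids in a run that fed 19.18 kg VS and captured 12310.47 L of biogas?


Y = V / VS
= 12310.47 / 19.18
= 641.8389 L/kg VS

641.8389 L/kg VS


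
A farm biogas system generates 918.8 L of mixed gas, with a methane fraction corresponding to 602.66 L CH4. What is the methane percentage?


CH4% = V_CH4 / V_total * 100
= 602.66 / 918.8 * 100
= 65.5921%

65.5921%


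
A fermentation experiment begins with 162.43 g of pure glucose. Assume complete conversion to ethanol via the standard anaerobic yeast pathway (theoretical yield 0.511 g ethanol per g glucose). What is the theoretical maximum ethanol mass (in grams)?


Theoretical ethanol yield: m_EtOH = 0.511 * m_glucose
m_EtOH = 0.511 * 162.43 = 83.0017 g

83.0017 g


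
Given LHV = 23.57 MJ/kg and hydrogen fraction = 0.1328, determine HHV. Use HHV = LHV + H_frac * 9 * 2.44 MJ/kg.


HHV = LHV + H_frac * 9 * 2.44
= 23.57 + 0.1328 * 9 * 2.44
= 26.4863 MJ/kg

26.4863 MJ/kg


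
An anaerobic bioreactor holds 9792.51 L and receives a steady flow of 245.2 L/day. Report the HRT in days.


HRT = V / Q
= 9792.51 / 245.2
= 39.9368 days

39.9368 days


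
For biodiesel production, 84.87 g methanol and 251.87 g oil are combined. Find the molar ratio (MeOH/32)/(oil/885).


Molar ratio = n_MeOH / n_oil = (MeOH/32) / (oil/885) = (MeOH * 885) / (32 * oil)
= (84.87 * 885) / (32 * 251.87)
= 9.3190

9.3190


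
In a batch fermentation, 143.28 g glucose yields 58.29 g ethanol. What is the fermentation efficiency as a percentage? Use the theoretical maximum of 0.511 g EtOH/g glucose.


Fermentation efficiency = (actual / (0.511 * glucose)) * 100
= (58.29 / (0.511 * 143.28)) * 100
= 79.6137%

79.6137%


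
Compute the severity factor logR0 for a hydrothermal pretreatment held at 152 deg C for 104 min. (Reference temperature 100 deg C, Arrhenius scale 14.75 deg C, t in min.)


logR0 = log10(t * exp((T - 100) / 14.75))
= log10(104 * exp((152 - 100) / 14.75))
= 3.5481

3.5481


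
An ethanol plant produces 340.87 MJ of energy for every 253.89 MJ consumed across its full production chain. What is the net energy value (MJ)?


NEV = E_out - E_in
= 340.87 - 253.89
= 86.9800 MJ

86.9800 MJ


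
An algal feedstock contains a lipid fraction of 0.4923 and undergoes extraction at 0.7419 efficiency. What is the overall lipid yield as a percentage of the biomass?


Y = lipid_content * extraction_eff * 100
= 0.4923 * 0.7419 * 100
= 36.5237%

36.5237%


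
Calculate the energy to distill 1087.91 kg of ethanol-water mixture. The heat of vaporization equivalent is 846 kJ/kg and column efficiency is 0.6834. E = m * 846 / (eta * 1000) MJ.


E = m * 846 / (eta * 1000)
= 1087.91 * 846 / (0.6834 * 1000)
= 1346.7543 MJ

1346.7543 MJ


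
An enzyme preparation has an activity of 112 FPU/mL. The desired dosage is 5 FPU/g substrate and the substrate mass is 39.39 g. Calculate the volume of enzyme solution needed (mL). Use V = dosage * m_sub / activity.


V = dosage * m_sub / activity
V = 5 * 39.39 / 112
V = 1.7585 mL

1.7585 mL


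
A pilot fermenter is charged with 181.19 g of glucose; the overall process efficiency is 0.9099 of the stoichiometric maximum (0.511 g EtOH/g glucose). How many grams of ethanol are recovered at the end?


Actual ethanol: m = 0.511 * 181.19 * 0.9099
m = 84.2459 g

84.2459 g


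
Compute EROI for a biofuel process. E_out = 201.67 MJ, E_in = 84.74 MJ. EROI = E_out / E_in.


EROI = E_out / E_in
= 201.67 / 84.74
= 2.3799

2.3799


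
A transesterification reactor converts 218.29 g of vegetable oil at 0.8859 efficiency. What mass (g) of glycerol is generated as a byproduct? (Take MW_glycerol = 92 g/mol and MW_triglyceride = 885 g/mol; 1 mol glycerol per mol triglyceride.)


glycerol = oil * conv * (92/885)
= 218.29 * 0.8859 * 92 / 885
= 20.1031 g

20.1031 g


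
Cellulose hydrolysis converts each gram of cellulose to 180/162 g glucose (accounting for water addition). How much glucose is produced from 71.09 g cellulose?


glucose = cellulose * 180/162
= 71.09 * 180/162
= 78.9889 g

78.9889 g


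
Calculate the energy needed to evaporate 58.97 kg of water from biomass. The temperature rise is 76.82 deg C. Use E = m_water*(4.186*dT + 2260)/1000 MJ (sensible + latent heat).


E = m_water * (4.186 * dT + 2260) / 1000
= 58.97 * (4.186 * 76.82 + 2260) / 1000
= 152.2351 MJ

152.2351 MJ


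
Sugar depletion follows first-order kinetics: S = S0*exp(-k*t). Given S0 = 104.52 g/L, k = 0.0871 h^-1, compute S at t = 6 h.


S = S0 * exp(-k * t)
S = 104.52 * exp(-0.0871 * 6)
S = 61.9779 g/L

61.9779 g/L


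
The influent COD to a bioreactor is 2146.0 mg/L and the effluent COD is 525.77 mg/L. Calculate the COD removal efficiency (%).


eta = (COD_in - COD_out) / COD_in * 100
= (2146.0 - 525.77) / 2146.0 * 100
= 75.5000%

75.5000%


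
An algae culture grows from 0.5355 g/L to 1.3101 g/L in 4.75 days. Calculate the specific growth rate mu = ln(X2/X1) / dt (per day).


mu = ln(X2/X1) / dt
= ln(1.3101/0.5355) / 4.75
= 0.1883 per day

0.1883 per day


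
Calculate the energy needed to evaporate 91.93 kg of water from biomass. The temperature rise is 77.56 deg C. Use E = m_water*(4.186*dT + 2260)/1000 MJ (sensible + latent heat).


E = m_water * (4.186 * dT + 2260) / 1000
= 91.93 * (4.186 * 77.56 + 2260) / 1000
= 237.6084 MJ

237.6084 MJ


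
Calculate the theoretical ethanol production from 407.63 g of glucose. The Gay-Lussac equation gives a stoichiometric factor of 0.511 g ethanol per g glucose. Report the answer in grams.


Theoretical ethanol yield: m_EtOH = 0.511 * m_glucose
m_EtOH = 0.511 * 407.63 = 208.2989 g

208.2989 g


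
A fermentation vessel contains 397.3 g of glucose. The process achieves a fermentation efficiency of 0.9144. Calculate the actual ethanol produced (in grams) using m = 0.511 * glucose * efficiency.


Actual ethanol: m = 0.511 * 397.3 * 0.9144
m = 185.6418 g

185.6418 g


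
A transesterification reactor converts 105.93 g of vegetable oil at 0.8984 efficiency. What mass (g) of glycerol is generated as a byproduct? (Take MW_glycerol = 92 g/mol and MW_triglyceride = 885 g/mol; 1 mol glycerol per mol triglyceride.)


glycerol = oil * conv * (92/885)
= 105.93 * 0.8984 * 92 / 885
= 9.8931 g

9.8931 g


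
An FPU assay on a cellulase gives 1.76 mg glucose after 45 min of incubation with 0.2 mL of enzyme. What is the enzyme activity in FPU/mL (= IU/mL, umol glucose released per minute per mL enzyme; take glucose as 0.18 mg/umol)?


Activity = glucose_mg / (0.18 mg/umol * V_mL * t_min)
= 1.76 / (0.18 * 0.2 * 45)
= 1.0864 FPU/mL

1.0864 FPU/mL


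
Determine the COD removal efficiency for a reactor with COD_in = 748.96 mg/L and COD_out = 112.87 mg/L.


eta = (COD_in - COD_out) / COD_in * 100
= (748.96 - 112.87) / 748.96 * 100
= 84.9298%

84.9298%


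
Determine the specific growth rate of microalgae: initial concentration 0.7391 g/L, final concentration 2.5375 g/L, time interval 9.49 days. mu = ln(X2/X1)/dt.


mu = ln(X2/X1) / dt
= ln(2.5375/0.7391) / 9.49
= 0.1300 per day

0.1300 per day


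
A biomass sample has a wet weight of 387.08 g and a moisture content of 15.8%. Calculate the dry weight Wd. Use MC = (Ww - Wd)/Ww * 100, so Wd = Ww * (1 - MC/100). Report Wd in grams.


Wd = Ww * (1 - MC/100)
= 387.08 * (1 - 15.8/100)
= 325.9214 g

325.9214 g


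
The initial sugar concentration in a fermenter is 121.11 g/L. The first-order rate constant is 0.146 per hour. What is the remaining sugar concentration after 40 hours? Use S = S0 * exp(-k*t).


S = S0 * exp(-k * t)
S = 121.11 * exp(-0.146 * 40)
S = 0.3523 g/L

0.3523 g/L


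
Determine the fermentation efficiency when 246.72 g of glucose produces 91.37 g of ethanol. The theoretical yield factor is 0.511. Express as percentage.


Fermentation efficiency = (actual / (0.511 * glucose)) * 100
= (91.37 / (0.511 * 246.72)) * 100
= 72.4734%

72.4734%


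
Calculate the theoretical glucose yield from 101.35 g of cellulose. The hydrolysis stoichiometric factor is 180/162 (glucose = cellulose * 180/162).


glucose = cellulose * 180/162
= 101.35 * 180/162
= 112.6111 g

112.6111 g


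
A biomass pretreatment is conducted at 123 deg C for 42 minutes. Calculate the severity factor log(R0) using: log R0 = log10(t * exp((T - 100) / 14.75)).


logR0 = log10(t * exp((T - 100) / 14.75))
= log10(42 * exp((123 - 100) / 14.75))
= 2.3005

2.3005


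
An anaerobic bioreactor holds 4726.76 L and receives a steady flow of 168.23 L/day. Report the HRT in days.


HRT = V / Q
= 4726.76 / 168.23
= 28.0970 days

28.0970 days


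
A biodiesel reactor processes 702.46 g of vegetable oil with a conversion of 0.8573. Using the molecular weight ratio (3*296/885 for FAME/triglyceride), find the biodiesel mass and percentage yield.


m_FAME = oil * conv * (3 * 296 / 885) = oil * conv * (888/885)
= 702.46 * 0.8573 * 888 / 885
= 604.2604 g
Y = m_FAME / oil * 100 = conv * (888/885) * 100
= 0.8573 * 888 / 885 * 100
= 86.02%

604.2604 g FAME; Y = 86.02%


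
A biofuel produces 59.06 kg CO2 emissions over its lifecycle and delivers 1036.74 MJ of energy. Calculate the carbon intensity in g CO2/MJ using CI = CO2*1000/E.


CI = CO2 * 1000 / E
= 59.06 * 1000 / 1036.74
= 56.9670 g CO2/MJ

56.9670 g CO2/MJ


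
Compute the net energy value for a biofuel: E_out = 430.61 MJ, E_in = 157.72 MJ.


NEV = E_out - E_in
= 430.61 - 157.72
= 272.8900 MJ

272.8900 MJ


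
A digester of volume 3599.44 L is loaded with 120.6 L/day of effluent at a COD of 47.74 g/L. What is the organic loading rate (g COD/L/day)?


OLR = Q * S / V
= 120.6 * 47.74 / 3599.44
= 1.5995 g/L/day

1.5995 g/L/day


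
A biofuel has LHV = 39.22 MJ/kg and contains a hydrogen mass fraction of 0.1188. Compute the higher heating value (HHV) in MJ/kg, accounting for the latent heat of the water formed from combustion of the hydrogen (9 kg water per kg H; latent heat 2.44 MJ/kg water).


HHV = LHV + H_frac * 9 * 2.44
= 39.22 + 0.1188 * 9 * 2.44
= 41.8288 MJ/kg

41.8288 MJ/kg


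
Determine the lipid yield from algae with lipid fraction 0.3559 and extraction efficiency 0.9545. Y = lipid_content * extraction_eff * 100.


Y = lipid_content * extraction_eff * 100
= 0.3559 * 0.9545 * 100
= 33.9707%

33.9707%


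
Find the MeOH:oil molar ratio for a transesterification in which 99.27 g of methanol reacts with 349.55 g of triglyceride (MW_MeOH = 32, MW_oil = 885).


Molar ratio = n_MeOH / n_oil = (MeOH/32) / (oil/885) = (MeOH * 885) / (32 * oil)
= (99.27 * 885) / (32 * 349.55)
= 7.8542

7.8542


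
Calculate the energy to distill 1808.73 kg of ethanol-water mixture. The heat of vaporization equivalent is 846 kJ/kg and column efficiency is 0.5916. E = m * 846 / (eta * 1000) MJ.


E = m * 846 / (eta * 1000)
= 1808.73 * 846 / (0.5916 * 1000)
= 2586.5206 MJ

2586.5206 MJ


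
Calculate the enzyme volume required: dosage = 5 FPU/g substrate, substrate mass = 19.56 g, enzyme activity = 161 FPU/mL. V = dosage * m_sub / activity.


V = dosage * m_sub / activity
V = 5 * 19.56 / 161
V = 0.6075 mL

0.6075 mL


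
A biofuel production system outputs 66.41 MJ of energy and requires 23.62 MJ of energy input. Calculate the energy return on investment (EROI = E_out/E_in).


EROI = E_out / E_in
= 66.41 / 23.62
= 2.8116

2.8116


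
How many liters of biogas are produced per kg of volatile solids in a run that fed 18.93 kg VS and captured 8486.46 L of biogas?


Y = V / VS
= 8486.46 / 18.93
= 448.3074 L/kg VS

448.3074 L/kg VS


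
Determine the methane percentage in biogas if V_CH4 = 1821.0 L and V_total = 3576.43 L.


CH4% = V_CH4 / V_total * 100
= 1821.0 / 3576.43 * 100
= 50.9167%

50.9167%


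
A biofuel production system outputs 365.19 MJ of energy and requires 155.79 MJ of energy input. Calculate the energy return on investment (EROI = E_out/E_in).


EROI = E_out / E_in
= 365.19 / 155.79
= 2.3441

2.3441


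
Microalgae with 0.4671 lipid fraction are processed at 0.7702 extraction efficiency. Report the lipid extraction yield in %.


Y = lipid_content * extraction_eff * 100
= 0.4671 * 0.7702 * 100
= 35.9760%

35.9760%


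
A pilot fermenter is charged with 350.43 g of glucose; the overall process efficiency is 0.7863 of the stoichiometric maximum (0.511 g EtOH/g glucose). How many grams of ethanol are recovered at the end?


Actual ethanol: m = 0.511 * 350.43 * 0.7863
m = 140.8025 g

140.8025 g


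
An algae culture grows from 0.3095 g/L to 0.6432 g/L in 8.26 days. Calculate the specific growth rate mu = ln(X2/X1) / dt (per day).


mu = ln(X2/X1) / dt
= ln(0.6432/0.3095) / 8.26
= 0.0886 per day

0.0886 per day


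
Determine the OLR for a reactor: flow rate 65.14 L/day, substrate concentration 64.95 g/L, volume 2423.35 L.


OLR = Q * S / V
= 65.14 * 64.95 / 2423.35
= 1.7459 g/L/day

1.7459 g/L/day


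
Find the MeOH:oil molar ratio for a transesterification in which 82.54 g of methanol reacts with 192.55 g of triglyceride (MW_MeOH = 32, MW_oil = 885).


Molar ratio = n_MeOH / n_oil = (MeOH/32) / (oil/885) = (MeOH * 885) / (32 * oil)
= (82.54 * 885) / (32 * 192.55)
= 11.8553

11.8553


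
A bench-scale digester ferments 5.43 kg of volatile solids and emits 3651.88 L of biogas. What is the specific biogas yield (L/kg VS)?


Y = V / VS
= 3651.88 / 5.43
= 672.5378 L/kg VS

672.5378 L/kg VS


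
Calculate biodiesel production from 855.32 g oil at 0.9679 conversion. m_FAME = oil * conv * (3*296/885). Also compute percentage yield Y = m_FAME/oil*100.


m_FAME = oil * conv * (3 * 296 / 885) = oil * conv * (888/885)
= 855.32 * 0.9679 * 888 / 885
= 830.6705 g
Y = m_FAME / oil * 100 = conv * (888/885) * 100
= 0.9679 * 888 / 885 * 100
= 97.12%

830.6705 g FAME; Y = 97.12%


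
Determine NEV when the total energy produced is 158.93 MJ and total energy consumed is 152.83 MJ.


NEV = E_out - E_in
= 158.93 - 152.83
= 6.1000 MJ

6.1000 MJ


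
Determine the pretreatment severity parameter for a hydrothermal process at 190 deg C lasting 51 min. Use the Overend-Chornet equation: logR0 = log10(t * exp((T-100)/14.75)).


logR0 = log10(t * exp((T - 100) / 14.75))
= log10(51 * exp((190 - 100) / 14.75))
= 4.3575

4.3575


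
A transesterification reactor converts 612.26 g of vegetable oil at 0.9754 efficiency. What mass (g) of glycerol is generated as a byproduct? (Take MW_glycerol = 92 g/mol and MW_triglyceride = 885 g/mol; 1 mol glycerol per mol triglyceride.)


glycerol = oil * conv * (92/885)
= 612.26 * 0.9754 * 92 / 885
= 62.0816 g

62.0816 g


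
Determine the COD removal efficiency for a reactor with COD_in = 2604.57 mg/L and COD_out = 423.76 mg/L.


eta = (COD_in - COD_out) / COD_in * 100
= (2604.57 - 423.76) / 2604.57 * 100
= 83.7301%

83.7301%


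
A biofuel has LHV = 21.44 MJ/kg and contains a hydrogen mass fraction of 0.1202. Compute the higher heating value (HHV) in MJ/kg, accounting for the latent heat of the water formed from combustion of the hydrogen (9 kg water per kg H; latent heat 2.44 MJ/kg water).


HHV = LHV + H_frac * 9 * 2.44
= 21.44 + 0.1202 * 9 * 2.44
= 24.0796 MJ/kg

24.0796 MJ/kg


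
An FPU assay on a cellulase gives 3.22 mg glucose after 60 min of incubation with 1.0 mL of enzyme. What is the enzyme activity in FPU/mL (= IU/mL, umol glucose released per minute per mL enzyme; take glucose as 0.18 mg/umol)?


Activity = glucose_mg / (0.18 mg/umol * V_mL * t_min)
= 3.22 / (0.18 * 1.0 * 60)
= 0.2981 FPU/mL

0.2981 FPU/mL


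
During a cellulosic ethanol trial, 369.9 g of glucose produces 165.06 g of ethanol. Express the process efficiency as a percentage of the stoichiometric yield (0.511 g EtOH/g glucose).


Fermentation efficiency = (actual / (0.511 * glucose)) * 100
= (165.06 / (0.511 * 369.9)) * 100
= 87.3246%

87.3246%


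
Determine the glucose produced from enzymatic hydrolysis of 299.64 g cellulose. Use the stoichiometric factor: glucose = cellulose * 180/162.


glucose = cellulose * 180/162
= 299.64 * 180/162
= 332.9333 g

332.9333 g


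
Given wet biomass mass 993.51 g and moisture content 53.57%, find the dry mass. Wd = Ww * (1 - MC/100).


Wd = Ww * (1 - MC/100)
= 993.51 * (1 - 53.57/100)
= 461.2867 g

461.2867 g


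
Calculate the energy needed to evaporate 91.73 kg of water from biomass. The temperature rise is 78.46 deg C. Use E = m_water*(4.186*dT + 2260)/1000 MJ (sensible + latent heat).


E = m_water * (4.186 * dT + 2260) / 1000
= 91.73 * (4.186 * 78.46 + 2260) / 1000
= 237.4370 MJ

237.4370 MJ


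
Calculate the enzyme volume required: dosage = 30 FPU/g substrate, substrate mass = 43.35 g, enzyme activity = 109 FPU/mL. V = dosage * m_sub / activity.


V = dosage * m_sub / activity
V = 30 * 43.35 / 109
V = 11.9312 mL

11.9312 mL


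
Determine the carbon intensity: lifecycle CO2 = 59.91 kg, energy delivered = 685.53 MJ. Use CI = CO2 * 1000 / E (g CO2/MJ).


CI = CO2 * 1000 / E
= 59.91 * 1000 / 685.53
= 87.3922 g CO2/MJ

87.3922 g CO2/MJ


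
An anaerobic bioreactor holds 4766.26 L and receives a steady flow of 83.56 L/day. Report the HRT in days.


HRT = V / Q
= 4766.26 / 83.56
= 57.0400 days

57.0400 days


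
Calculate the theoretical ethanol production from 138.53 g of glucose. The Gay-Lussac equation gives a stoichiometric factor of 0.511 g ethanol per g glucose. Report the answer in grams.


Theoretical ethanol yield: m_EtOH = 0.511 * m_glucose
m_EtOH = 0.511 * 138.53 = 70.7888 g

70.7888 g


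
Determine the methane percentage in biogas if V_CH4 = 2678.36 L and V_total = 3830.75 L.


CH4% = V_CH4 / V_total * 100
= 2678.36 / 3830.75 * 100
= 69.9174%

69.9174%


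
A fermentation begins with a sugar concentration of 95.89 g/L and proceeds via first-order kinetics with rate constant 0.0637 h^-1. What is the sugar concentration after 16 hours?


S = S0 * exp(-k * t)
S = 95.89 * exp(-0.0637 * 16)
S = 34.6051 g/L

34.6051 g/L


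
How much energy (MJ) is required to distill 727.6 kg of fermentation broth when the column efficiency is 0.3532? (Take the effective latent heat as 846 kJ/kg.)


E = m * 846 / (eta * 1000)
= 727.6 * 846 / (0.3532 * 1000)
= 1742.7792 MJ

1742.7792 MJ


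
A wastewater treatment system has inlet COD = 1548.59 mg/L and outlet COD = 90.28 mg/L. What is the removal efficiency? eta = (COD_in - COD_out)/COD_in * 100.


eta = (COD_in - COD_out) / COD_in * 100
= (1548.59 - 90.28) / 1548.59 * 100
= 94.1702%

94.1702%


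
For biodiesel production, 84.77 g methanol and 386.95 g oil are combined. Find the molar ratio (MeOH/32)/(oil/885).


Molar ratio = n_MeOH / n_oil = (MeOH/32) / (oil/885) = (MeOH * 885) / (32 * oil)
= (84.77 * 885) / (32 * 386.95)
= 6.0587

6.0587


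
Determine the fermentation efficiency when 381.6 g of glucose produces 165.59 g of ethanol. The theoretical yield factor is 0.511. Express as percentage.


Fermentation efficiency = (actual / (0.511 * glucose)) * 100
= (165.59 / (0.511 * 381.6)) * 100
= 84.9190%

84.9190%


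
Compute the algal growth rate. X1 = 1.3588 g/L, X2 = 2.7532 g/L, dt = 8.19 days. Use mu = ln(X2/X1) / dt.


mu = ln(X2/X1) / dt
= ln(2.7532/1.3588) / 8.19
= 0.0862 per day

0.0862 per day


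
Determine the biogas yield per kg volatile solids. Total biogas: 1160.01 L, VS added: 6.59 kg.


Y = V / VS
= 1160.01 / 6.59
= 176.0258 L/kg VS

176.0258 L/kg VS


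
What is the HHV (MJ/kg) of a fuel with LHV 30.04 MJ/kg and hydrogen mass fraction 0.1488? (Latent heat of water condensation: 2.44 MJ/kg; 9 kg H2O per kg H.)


HHV = LHV + H_frac * 9 * 2.44
= 30.04 + 0.1488 * 9 * 2.44
= 33.3076 MJ/kg

33.3076 MJ/kg


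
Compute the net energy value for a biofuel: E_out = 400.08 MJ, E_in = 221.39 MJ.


NEV = E_out - E_in
= 400.08 - 221.39
= 178.6900 MJ

178.6900 MJ


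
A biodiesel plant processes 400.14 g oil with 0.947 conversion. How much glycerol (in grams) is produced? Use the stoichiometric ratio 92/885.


glycerol = oil * conv * (92/885)
= 400.14 * 0.947 * 92 / 885
= 39.3919 g

39.3919 g


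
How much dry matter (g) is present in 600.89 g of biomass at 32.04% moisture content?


Wd = Ww * (1 - MC/100)
= 600.89 * (1 - 32.04/100)
= 408.3648 g

408.3648 g


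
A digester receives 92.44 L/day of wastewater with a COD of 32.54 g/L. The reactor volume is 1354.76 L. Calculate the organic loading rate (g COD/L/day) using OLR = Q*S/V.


OLR = Q * S / V
= 92.44 * 32.54 / 1354.76
= 2.2203 g/L/day

2.2203 g/L/day


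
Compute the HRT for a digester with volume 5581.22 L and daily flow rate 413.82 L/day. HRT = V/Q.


HRT = V / Q
= 5581.22 / 413.82
= 13.4871 days

13.4871 days


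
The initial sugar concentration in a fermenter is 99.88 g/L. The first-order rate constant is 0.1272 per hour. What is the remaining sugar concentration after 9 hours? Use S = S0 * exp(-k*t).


S = S0 * exp(-k * t)
S = 99.88 * exp(-0.1272 * 9)
S = 31.7906 g/L

31.7906 g/L


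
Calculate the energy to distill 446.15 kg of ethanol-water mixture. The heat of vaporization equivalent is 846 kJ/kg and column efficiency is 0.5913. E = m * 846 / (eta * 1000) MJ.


E = m * 846 / (eta * 1000)
= 446.15 * 846 / (0.5913 * 1000)
= 638.3272 MJ

638.3272 MJ


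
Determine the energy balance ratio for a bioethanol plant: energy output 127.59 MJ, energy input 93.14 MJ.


EROI = E_out / E_in
= 127.59 / 93.14
= 1.3699

1.3699


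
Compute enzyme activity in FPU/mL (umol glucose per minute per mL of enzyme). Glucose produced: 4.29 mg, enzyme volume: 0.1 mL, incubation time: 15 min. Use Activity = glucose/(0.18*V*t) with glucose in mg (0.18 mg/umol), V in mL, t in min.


Activity = glucose_mg / (0.18 mg/umol * V_mL * t_min)
= 4.29 / (0.18 * 0.1 * 15)
= 15.8889 FPU/mL

15.8889 FPU/mL


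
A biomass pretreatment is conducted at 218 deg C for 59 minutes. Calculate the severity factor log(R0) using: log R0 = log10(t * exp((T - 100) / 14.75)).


logR0 = log10(t * exp((T - 100) / 14.75))
= log10(59 * exp((218 - 100) / 14.75))
= 5.2452

5.2452


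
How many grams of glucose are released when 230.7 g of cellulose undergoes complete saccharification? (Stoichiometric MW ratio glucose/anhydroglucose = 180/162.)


glucose = cellulose * 180/162
= 230.7 * 180/162
= 256.3333 g

256.3333 g


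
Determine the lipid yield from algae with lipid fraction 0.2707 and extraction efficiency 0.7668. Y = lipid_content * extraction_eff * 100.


Y = lipid_content * extraction_eff * 100
= 0.2707 * 0.7668 * 100
= 20.7573%

20.7573%


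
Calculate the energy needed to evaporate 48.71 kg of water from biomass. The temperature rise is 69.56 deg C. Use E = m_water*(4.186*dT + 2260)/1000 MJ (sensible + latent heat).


E = m_water * (4.186 * dT + 2260) / 1000
= 48.71 * (4.186 * 69.56 + 2260) / 1000
= 124.2679 MJ

124.2679 MJ


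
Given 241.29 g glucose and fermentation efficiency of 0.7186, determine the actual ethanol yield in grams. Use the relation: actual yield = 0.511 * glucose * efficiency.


Actual ethanol: m = 0.511 * 241.29 * 0.7186
m = 88.6028 g

88.6028 g


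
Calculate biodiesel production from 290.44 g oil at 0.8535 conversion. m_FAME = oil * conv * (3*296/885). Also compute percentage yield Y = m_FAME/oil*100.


m_FAME = oil * conv * (3 * 296 / 885) = oil * conv * (888/885)
= 290.44 * 0.8535 * 888 / 885
= 248.7308 g
Y = m_FAME / oil * 100 = conv * (888/885) * 100
= 0.8535 * 888 / 885 * 100
= 85.64%

248.7308 g FAME; Y = 85.64%


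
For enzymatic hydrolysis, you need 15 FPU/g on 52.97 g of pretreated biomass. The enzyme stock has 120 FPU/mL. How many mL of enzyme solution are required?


V = dosage * m_sub / activity
V = 15 * 52.97 / 120
V = 6.6212 mL

6.6212 mL


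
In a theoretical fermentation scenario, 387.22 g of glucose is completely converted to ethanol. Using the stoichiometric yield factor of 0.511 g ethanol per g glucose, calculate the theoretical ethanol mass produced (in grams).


Theoretical ethanol yield: m_EtOH = 0.511 * m_glucose
m_EtOH = 0.511 * 387.22 = 197.8694 g

197.8694 g


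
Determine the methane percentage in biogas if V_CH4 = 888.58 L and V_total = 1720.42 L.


CH4% = V_CH4 / V_total * 100
= 888.58 / 1720.42 * 100
= 51.6490%

51.6490%


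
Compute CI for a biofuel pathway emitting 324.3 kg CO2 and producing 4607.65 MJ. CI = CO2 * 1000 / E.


CI = CO2 * 1000 / E
= 324.3 * 1000 / 4607.65
= 70.3830 g CO2/MJ

70.3830 g CO2/MJ


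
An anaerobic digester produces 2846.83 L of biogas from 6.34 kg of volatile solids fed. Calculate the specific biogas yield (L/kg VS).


Y = V / VS
= 2846.83 / 6.34
= 449.0268 L/kg VS

449.0268 L/kg VS


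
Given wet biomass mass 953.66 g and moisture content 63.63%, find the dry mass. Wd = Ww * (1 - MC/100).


Wd = Ww * (1 - MC/100)
= 953.66 * (1 - 63.63/100)
= 346.8461 g

346.8461 g


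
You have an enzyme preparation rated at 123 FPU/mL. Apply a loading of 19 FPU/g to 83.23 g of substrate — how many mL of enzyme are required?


V = dosage * m_sub / activity
V = 19 * 83.23 / 123
V = 12.8567 mL

12.8567 mL


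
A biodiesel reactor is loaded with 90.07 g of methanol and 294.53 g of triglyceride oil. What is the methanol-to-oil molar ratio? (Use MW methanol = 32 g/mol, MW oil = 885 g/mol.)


Molar ratio = n_MeOH / n_oil = (MeOH/32) / (oil/885) = (MeOH * 885) / (32 * oil)
= (90.07 * 885) / (32 * 294.53)
= 8.4575

8.4575


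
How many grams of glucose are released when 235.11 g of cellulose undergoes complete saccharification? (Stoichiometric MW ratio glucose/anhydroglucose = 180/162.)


glucose = cellulose * 180/162
= 235.11 * 180/162
= 261.2333 g

261.2333 g


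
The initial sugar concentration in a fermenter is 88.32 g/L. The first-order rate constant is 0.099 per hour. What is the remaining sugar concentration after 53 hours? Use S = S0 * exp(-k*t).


S = S0 * exp(-k * t)
S = 88.32 * exp(-0.099 * 53)
S = 0.4649 g/L

0.4649 g/L


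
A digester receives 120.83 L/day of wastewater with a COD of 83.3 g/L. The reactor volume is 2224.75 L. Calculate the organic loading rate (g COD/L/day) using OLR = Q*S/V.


OLR = Q * S / V
= 120.83 * 83.3 / 2224.75
= 4.5242 g/L/day

4.5242 g/L/day


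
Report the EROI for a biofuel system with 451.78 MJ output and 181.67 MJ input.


EROI = E_out / E_in
= 451.78 / 181.67
= 2.4868

2.4868


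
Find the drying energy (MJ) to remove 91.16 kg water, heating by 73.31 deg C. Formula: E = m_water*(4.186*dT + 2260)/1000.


E = m_water * (4.186 * dT + 2260) / 1000
= 91.16 * (4.186 * 73.31 + 2260) / 1000
= 233.9964 MJ

233.9964 MJ


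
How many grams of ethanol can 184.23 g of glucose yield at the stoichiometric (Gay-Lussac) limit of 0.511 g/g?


Theoretical ethanol yield: m_EtOH = 0.511 * m_glucose
m_EtOH = 0.511 * 184.23 = 94.1415 g

94.1415 g


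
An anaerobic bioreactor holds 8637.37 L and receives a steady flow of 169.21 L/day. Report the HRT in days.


HRT = V / Q
= 8637.37 / 169.21
= 51.0453 days

51.0453 days


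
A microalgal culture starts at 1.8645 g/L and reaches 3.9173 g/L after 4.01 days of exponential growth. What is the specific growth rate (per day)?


mu = ln(X2/X1) / dt
= ln(3.9173/1.8645) / 4.01
= 0.1851 per day

0.1851 per day


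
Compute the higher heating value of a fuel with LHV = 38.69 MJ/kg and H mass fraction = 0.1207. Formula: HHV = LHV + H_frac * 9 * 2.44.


HHV = LHV + H_frac * 9 * 2.44
= 38.69 + 0.1207 * 9 * 2.44
= 41.3406 MJ/kg

41.3406 MJ/kg


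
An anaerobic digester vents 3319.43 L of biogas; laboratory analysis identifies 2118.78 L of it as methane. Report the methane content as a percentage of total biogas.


CH4% = V_CH4 / V_total * 100
= 2118.78 / 3319.43 * 100
= 63.8296%

63.8296%


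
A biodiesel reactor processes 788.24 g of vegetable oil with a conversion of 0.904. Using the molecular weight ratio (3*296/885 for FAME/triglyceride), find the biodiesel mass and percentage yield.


m_FAME = oil * conv * (3 * 296 / 885) = oil * conv * (888/885)
= 788.24 * 0.904 * 888 / 885
= 714.9844 g
Y = m_FAME / oil * 100 = conv * (888/885) * 100
= 0.904 * 888 / 885 * 100
= 90.71%

714.9844 g FAME; Y = 90.71%


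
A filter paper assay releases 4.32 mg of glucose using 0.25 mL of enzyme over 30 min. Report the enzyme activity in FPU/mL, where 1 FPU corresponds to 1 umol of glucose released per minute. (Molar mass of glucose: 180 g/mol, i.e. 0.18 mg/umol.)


Activity = glucose_mg / (0.18 mg/umol * V_mL * t_min)
= 4.32 / (0.18 * 0.25 * 30)
= 3.2000 FPU/mL

3.2000 FPU/mL


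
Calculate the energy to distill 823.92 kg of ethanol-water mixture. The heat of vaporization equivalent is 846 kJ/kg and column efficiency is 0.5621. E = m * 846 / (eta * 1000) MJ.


E = m * 846 / (eta * 1000)
= 823.92 * 846 / (0.5621 * 1000)
= 1240.0575 MJ

1240.0575 MJ


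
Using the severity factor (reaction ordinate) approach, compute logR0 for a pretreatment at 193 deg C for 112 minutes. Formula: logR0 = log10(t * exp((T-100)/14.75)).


logR0 = log10(t * exp((T - 100) / 14.75))
= log10(112 * exp((193 - 100) / 14.75))
= 4.7875

4.7875


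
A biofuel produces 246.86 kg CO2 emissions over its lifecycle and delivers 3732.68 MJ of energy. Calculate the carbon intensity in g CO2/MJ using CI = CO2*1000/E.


CI = CO2 * 1000 / E
= 246.86 * 1000 / 3732.68
= 66.1348 g CO2/MJ

66.1348 g CO2/MJ


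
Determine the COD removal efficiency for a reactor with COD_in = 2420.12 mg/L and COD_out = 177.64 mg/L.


eta = (COD_in - COD_out) / COD_in * 100
= (2420.12 - 177.64) / 2420.12 * 100
= 92.6599%

92.6599%


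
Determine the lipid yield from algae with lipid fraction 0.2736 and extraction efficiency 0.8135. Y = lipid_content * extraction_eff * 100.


Y = lipid_content * extraction_eff * 100
= 0.2736 * 0.8135 * 100
= 22.2574%

22.2574%


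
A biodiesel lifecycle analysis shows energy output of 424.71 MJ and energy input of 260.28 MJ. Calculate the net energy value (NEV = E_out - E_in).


NEV = E_out - E_in
= 424.71 - 260.28
= 164.4300 MJ

164.4300 MJ


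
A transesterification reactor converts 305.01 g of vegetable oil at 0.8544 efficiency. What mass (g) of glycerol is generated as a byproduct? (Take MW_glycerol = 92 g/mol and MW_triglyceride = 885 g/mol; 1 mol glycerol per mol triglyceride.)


glycerol = oil * conv * (92/885)
= 305.01 * 0.8544 * 92 / 885
= 27.0907 g

27.0907 g


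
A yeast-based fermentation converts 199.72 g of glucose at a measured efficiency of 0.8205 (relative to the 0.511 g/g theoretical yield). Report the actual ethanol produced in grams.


Actual ethanol: m = 0.511 * 199.72 * 0.8205
m = 83.7377 g

83.7377 g


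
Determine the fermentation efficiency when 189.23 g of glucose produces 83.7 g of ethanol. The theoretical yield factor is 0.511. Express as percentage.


Fermentation efficiency = (actual / (0.511 * glucose)) * 100
= (83.7 / (0.511 * 189.23)) * 100
= 86.5595%

86.5595%


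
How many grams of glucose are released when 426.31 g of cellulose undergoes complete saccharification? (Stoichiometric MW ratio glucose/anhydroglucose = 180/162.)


glucose = cellulose * 180/162
= 426.31 * 180/162
= 473.6778 g

473.6778 g


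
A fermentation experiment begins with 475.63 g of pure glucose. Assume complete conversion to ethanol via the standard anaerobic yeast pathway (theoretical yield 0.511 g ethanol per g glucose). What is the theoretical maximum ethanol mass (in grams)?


Theoretical ethanol yield: m_EtOH = 0.511 * m_glucose
m_EtOH = 0.511 * 475.63 = 243.0469 g

243.0469 g


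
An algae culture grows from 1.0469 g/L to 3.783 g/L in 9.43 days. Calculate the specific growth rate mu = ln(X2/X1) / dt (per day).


mu = ln(X2/X1) / dt
= ln(3.783/1.0469) / 9.43
= 0.1362 per day

0.1362 per day


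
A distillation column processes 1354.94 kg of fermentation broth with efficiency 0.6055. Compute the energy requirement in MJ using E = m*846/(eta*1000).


E = m * 846 / (eta * 1000)
= 1354.94 * 846 / (0.6055 * 1000)
= 1893.1119 MJ

1893.1119 MJ


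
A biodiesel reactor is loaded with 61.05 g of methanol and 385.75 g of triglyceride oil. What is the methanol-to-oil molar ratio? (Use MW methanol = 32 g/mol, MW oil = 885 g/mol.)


Molar ratio = n_MeOH / n_oil = (MeOH/32) / (oil/885) = (MeOH * 885) / (32 * oil)
= (61.05 * 885) / (32 * 385.75)
= 4.3770

4.3770


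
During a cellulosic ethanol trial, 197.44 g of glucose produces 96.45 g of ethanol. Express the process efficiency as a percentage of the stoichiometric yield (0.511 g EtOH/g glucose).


Fermentation efficiency = (actual / (0.511 * glucose)) * 100
= (96.45 / (0.511 * 197.44)) * 100
= 95.5974%

95.5974%


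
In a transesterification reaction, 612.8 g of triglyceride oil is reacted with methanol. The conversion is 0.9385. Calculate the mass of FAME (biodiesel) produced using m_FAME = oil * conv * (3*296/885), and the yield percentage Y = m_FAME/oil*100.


m_FAME = oil * conv * (3 * 296 / 885) = oil * conv * (888/885)
= 612.8 * 0.9385 * 888 / 885
= 577.0623 g
Y = m_FAME / oil * 100 = conv * (888/885) * 100
= 0.9385 * 888 / 885 * 100
= 94.17%

577.0623 g FAME; Y = 94.17%


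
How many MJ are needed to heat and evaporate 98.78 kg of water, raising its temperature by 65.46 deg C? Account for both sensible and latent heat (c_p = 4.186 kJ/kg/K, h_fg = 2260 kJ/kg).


E = m_water * (4.186 * dT + 2260) / 1000
= 98.78 * (4.186 * 65.46 + 2260) / 1000
= 250.3101 MJ

250.3101 MJ


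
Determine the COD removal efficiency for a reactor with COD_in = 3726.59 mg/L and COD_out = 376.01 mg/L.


eta = (COD_in - COD_out) / COD_in * 100
= (3726.59 - 376.01) / 3726.59 * 100
= 89.9101%

89.9101%


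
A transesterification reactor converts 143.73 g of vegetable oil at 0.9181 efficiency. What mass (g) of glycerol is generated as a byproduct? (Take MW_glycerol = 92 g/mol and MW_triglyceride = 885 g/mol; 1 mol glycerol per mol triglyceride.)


glycerol = oil * conv * (92/885)
= 143.73 * 0.9181 * 92 / 885
= 13.7177 g

13.7177 g
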